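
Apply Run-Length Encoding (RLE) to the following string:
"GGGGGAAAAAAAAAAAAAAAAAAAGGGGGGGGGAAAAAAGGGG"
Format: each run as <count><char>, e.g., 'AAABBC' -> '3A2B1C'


Scanning runs left to right:
  i=0: run of 'G' x 5 -> '5G'
  i=5: run of 'A' x 19 -> '19A'
  i=24: run of 'G' x 9 -> '9G'
  i=33: run of 'A' x 6 -> '6A'
  i=39: run of 'G' x 4 -> '4G'

RLE = 5G19A9G6A4G


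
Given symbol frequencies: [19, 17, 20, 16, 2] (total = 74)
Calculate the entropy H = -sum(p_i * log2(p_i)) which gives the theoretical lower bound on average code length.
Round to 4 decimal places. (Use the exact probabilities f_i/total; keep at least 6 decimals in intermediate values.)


Per-symbol terms -p_i * log2(p_i) with p_i = f_i/74:
  p = 19/74 = 0.256757: log2(p) = -1.961526, -p*log2(p) = 0.503635
  p = 17/74 = 0.229730: log2(p) = -2.121991, -p*log2(p) = 0.487484
  p = 20/74 = 0.270270: log2(p) = -1.887525, -p*log2(p) = 0.510142
  p = 16/74 = 0.216216: log2(p) = -2.209453, -p*log2(p) = 0.477720
  p = 2/74 = 0.027027: log2(p) = -5.209453, -p*log2(p) = 0.140796
H = 0.503635 + 0.487484 + 0.510142 + 0.477720 + 0.140796 = 2.119777

H = 2.1198 bits/symbol


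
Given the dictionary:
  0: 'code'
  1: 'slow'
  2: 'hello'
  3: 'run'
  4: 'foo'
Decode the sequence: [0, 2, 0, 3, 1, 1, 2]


Look up each index in the dictionary:
  0 -> 'code'
  2 -> 'hello'
  0 -> 'code'
  3 -> 'run'
  1 -> 'slow'
  1 -> 'slow'
  2 -> 'hello'

Decoded: "code hello code run slow slow hello"


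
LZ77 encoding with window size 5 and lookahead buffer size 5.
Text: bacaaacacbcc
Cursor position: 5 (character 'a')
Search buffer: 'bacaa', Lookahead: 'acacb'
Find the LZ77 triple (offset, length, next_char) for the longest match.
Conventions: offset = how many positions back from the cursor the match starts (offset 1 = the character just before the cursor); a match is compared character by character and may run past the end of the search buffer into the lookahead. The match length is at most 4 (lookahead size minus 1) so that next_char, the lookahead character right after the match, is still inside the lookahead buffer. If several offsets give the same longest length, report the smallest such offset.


Try each offset into the search buffer:
  offset=1 (pos 4, char 'a'): match length 1
  offset=2 (pos 3, char 'a'): match length 1
  offset=3 (pos 2, char 'c'): match length 0
  offset=4 (pos 1, char 'a'): match length 3
  offset=5 (pos 0, char 'b'): match length 0
Longest match has length 3 at offset 4.
next_char = character at position 5 + 3 = 8 -> 'c'

Best match: offset=4, length=3 (matching 'aca' starting at position 1)
LZ77 triple: (4, 3, 'c')


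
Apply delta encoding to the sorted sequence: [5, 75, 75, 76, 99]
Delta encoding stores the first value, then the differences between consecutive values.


First value: 5
Deltas:
  75 - 5 = 70
  75 - 75 = 0
  76 - 75 = 1
  99 - 76 = 23


Delta encoded: [5, 70, 0, 1, 23]


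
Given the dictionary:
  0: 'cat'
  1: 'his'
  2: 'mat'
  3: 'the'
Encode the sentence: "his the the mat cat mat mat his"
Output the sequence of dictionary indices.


Look up each word in the dictionary:
  'his' -> 1
  'the' -> 3
  'the' -> 3
  'mat' -> 2
  'cat' -> 0
  'mat' -> 2
  'mat' -> 2
  'his' -> 1

Encoded: [1, 3, 3, 2, 0, 2, 2, 1]


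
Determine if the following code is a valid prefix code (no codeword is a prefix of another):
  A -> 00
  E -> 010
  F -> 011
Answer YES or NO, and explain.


Checking each pair (does one codeword prefix another?):
  A='00' vs E='010': no prefix
  A='00' vs F='011': no prefix
  E='010' vs A='00': no prefix
  E='010' vs F='011': no prefix
  F='011' vs A='00': no prefix
  F='011' vs E='010': no prefix
No violation found over all pairs.

YES -- this is a valid prefix code. No codeword is a prefix of any other codeword.


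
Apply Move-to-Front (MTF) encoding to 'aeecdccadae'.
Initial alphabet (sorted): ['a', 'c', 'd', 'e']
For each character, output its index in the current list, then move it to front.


MTF encoding:
'a': index 0 in ['a', 'c', 'd', 'e'] -> ['a', 'c', 'd', 'e']
'e': index 3 in ['a', 'c', 'd', 'e'] -> ['e', 'a', 'c', 'd']
'e': index 0 in ['e', 'a', 'c', 'd'] -> ['e', 'a', 'c', 'd']
'c': index 2 in ['e', 'a', 'c', 'd'] -> ['c', 'e', 'a', 'd']
'd': index 3 in ['c', 'e', 'a', 'd'] -> ['d', 'c', 'e', 'a']
'c': index 1 in ['d', 'c', 'e', 'a'] -> ['c', 'd', 'e', 'a']
'c': index 0 in ['c', 'd', 'e', 'a'] -> ['c', 'd', 'e', 'a']
'a': index 3 in ['c', 'd', 'e', 'a'] -> ['a', 'c', 'd', 'e']
'd': index 2 in ['a', 'c', 'd', 'e'] -> ['d', 'a', 'c', 'e']
'a': index 1 in ['d', 'a', 'c', 'e'] -> ['a', 'd', 'c', 'e']
'e': index 3 in ['a', 'd', 'c', 'e'] -> ['e', 'a', 'd', 'c']


Output: [0, 3, 0, 2, 3, 1, 0, 3, 2, 1, 3]


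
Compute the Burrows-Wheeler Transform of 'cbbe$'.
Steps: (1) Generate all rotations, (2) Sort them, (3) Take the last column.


Rotations (sorted):
  0: $cbbe -> last char: e
  1: bbe$c -> last char: c
  2: be$cb -> last char: b
  3: cbbe$ -> last char: $
  4: e$cbb -> last char: b


BWT = ecb$b


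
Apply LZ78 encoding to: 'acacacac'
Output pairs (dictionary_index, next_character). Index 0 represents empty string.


LZ78 encoding steps:
Dictionary: {0: ''}
Step 1: w='' (idx 0), next='a' -> output (0, 'a'), add 'a' as idx 1
Step 2: w='' (idx 0), next='c' -> output (0, 'c'), add 'c' as idx 2
Step 3: w='a' (idx 1), next='c' -> output (1, 'c'), add 'ac' as idx 3
Step 4: w='ac' (idx 3), next='a' -> output (3, 'a'), add 'aca' as idx 4
Step 5: w='c' (idx 2), end of input -> output (2, '')


Encoded: [(0, 'a'), (0, 'c'), (1, 'c'), (3, 'a'), (2, '')]


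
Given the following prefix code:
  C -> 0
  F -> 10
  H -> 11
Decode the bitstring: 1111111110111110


Decoding step by step:
Bits 11 -> H
Bits 11 -> H
Bits 11 -> H
Bits 11 -> H
Bits 10 -> F
Bits 11 -> H
Bits 11 -> H
Bits 10 -> F


Decoded message: HHHHFHHF


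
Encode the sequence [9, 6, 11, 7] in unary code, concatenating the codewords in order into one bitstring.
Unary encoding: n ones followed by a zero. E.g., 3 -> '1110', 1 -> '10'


Encode each number as n ones followed by a terminating 0:
  9 -> 1111111110 (10 bits)
  6 -> 1111110 (7 bits)
  11 -> 111111111110 (12 bits)
  7 -> 11111110 (8 bits)
Total length = 10 + 7 + 12 + 8 = 37 bits.

Unary([9, 6, 11, 7]) = 1111111110111111011111111111011111110 (37 bits)


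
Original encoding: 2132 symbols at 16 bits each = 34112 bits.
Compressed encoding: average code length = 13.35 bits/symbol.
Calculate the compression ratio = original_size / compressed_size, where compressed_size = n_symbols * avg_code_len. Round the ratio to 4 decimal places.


original_size = n_symbols * orig_bits = 2132 * 16 = 34112 bits
compressed_size = n_symbols * avg_code_len = 2132 * 13.35 = 28462.2 bits
ratio = original_size / compressed_size = 34112 / 28462.2 = 1.1985

Compression ratio = 1.1985


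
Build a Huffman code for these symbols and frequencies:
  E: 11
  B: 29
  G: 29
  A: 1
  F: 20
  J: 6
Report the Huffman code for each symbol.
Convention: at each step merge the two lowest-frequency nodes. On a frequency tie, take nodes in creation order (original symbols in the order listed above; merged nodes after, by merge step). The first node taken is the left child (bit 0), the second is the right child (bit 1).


Huffman tree construction:
Step 1: Merge A(1) + J(6) = 7
Step 2: Merge (A+J)(7) + E(11) = 18
Step 3: Merge ((A+J)+E)(18) + F(20) = 38
Step 4: Merge B(29) + G(29) = 58
Step 5: Merge (((A+J)+E)+F)(38) + (B+G)(58) = 96
Read each symbol's code off the tree from the root (left child = 0, right child = 1).

Codes:
  E: 001 (length 3)
  B: 10 (length 2)
  G: 11 (length 2)
  A: 0000 (length 4)
  F: 01 (length 2)
  J: 0001 (length 4)
Average code length: 217/96 = 2.2604 bits/symbol


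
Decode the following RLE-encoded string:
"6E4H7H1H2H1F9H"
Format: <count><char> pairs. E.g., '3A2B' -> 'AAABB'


Expanding each <count><char> pair:
  6E -> 'EEEEEE'
  4H -> 'HHHH'
  7H -> 'HHHHHHH'
  1H -> 'H'
  2H -> 'HH'
  1F -> 'F'
  9H -> 'HHHHHHHHH'

Decoded = EEEEEEHHHHHHHHHHHHHHFHHHHHHHHH


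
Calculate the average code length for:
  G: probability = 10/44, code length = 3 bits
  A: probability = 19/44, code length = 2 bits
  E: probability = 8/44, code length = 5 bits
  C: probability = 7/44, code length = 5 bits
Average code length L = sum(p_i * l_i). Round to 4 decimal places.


Weighted contributions p_i * l_i:
  G: (10/44) * 3 = 30/44
  A: (19/44) * 2 = 38/44
  E: (8/44) * 5 = 40/44
  C: (7/44) * 5 = 35/44
Sum = (30 + 38 + 40 + 35)/44 = 143/44

L = 143/44 = 3.2500 bits/symbol


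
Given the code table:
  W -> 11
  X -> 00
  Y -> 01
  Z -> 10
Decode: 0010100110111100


Decoding:
00 -> X
10 -> Z
10 -> Z
01 -> Y
10 -> Z
11 -> W
11 -> W
00 -> X


Result: XZZYZWWX


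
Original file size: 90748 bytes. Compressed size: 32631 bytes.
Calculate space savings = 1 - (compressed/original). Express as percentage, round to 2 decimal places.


ratio = compressed/original = 32631/90748 = 0.359578
savings = 1 - ratio = 1 - 0.359578 = 0.640422
as a percentage: 0.640422 * 100 = 64.04%

Space savings = 1 - 32631/90748 = 64.04%


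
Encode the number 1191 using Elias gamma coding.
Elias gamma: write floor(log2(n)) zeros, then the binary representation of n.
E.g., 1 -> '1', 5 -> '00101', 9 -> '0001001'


num_bits = floor(log2(1191)) + 1 = 11
leading_zeros = num_bits - 1 = 10
binary(1191) = 10010100111

Elias gamma(1191) = '0000000000' + '10010100111' = 000000000010010100111 (21 bits)


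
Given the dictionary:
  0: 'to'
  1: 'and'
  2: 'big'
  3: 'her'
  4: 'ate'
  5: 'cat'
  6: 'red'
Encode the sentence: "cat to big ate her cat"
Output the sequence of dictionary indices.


Look up each word in the dictionary:
  'cat' -> 5
  'to' -> 0
  'big' -> 2
  'ate' -> 4
  'her' -> 3
  'cat' -> 5

Encoded: [5, 0, 2, 4, 3, 5]


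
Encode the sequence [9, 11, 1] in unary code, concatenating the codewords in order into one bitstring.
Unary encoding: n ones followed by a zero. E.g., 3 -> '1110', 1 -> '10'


Encode each number as n ones followed by a terminating 0:
  9 -> 1111111110 (10 bits)
  11 -> 111111111110 (12 bits)
  1 -> 10 (2 bits)
Total length = 10 + 12 + 2 = 24 bits.

Unary([9, 11, 1]) = 111111111011111111111010 (24 bits)


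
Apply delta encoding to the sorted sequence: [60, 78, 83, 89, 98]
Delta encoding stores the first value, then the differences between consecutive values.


First value: 60
Deltas:
  78 - 60 = 18
  83 - 78 = 5
  89 - 83 = 6
  98 - 89 = 9


Delta encoded: [60, 18, 5, 6, 9]


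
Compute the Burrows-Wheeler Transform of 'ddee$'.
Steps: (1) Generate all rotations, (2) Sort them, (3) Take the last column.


Rotations (sorted):
  0: $ddee -> last char: e
  1: ddee$ -> last char: $
  2: dee$d -> last char: d
  3: e$dde -> last char: e
  4: ee$dd -> last char: d


BWT = e$ded


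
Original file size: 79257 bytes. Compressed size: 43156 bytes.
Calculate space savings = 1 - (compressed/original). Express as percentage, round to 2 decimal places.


ratio = compressed/original = 43156/79257 = 0.544507
savings = 1 - ratio = 1 - 0.544507 = 0.455493
as a percentage: 0.455493 * 100 = 45.55%

Space savings = 1 - 43156/79257 = 45.55%


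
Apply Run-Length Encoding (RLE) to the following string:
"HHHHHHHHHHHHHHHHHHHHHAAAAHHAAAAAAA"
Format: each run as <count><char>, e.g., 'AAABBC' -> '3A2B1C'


Scanning runs left to right:
  i=0: run of 'H' x 21 -> '21H'
  i=21: run of 'A' x 4 -> '4A'
  i=25: run of 'H' x 2 -> '2H'
  i=27: run of 'A' x 7 -> '7A'

RLE = 21H4A2H7A


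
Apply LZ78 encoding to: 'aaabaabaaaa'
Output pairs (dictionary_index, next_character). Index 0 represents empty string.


LZ78 encoding steps:
Dictionary: {0: ''}
Step 1: w='' (idx 0), next='a' -> output (0, 'a'), add 'a' as idx 1
Step 2: w='a' (idx 1), next='a' -> output (1, 'a'), add 'aa' as idx 2
Step 3: w='' (idx 0), next='b' -> output (0, 'b'), add 'b' as idx 3
Step 4: w='aa' (idx 2), next='b' -> output (2, 'b'), add 'aab' as idx 4
Step 5: w='aa' (idx 2), next='a' -> output (2, 'a'), add 'aaa' as idx 5
Step 6: w='a' (idx 1), end of input -> output (1, '')


Encoded: [(0, 'a'), (1, 'a'), (0, 'b'), (2, 'b'), (2, 'a'), (1, '')]


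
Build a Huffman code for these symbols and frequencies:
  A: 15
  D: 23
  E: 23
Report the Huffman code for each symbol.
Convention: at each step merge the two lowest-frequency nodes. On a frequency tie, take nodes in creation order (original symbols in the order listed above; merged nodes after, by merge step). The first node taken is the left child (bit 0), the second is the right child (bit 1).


Huffman tree construction:
Step 1: Merge A(15) + D(23) = 38
Step 2: Merge E(23) + (A+D)(38) = 61
Read each symbol's code off the tree from the root (left child = 0, right child = 1).

Codes:
  A: 10 (length 2)
  D: 11 (length 2)
  E: 0 (length 1)
Average code length: 99/61 = 1.6230 bits/symbol


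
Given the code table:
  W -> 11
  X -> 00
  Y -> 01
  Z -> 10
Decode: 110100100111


Decoding:
11 -> W
01 -> Y
00 -> X
10 -> Z
01 -> Y
11 -> W


Result: WYXZYW


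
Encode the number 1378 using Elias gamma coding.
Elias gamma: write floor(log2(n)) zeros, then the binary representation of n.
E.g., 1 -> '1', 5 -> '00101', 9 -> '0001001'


num_bits = floor(log2(1378)) + 1 = 11
leading_zeros = num_bits - 1 = 10
binary(1378) = 10101100010

Elias gamma(1378) = '0000000000' + '10101100010' = 000000000010101100010 (21 bits)


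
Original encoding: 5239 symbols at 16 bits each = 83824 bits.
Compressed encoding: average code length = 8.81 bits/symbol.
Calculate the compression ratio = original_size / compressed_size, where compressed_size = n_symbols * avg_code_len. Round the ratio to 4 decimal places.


original_size = n_symbols * orig_bits = 5239 * 16 = 83824 bits
compressed_size = n_symbols * avg_code_len = 5239 * 8.81 = 46155.59 bits
ratio = original_size / compressed_size = 83824 / 46155.59 = 1.8161

Compression ratio = 1.8161


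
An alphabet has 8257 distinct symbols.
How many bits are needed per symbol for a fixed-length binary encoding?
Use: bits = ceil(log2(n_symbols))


log2(8257) = 13.0114
Bracket: 2^13 = 8192 < 8257 <= 2^14 = 16384
So ceil(log2(8257)) = 14

bits = ceil(log2(8257)) = ceil(13.0114) = 14 bits


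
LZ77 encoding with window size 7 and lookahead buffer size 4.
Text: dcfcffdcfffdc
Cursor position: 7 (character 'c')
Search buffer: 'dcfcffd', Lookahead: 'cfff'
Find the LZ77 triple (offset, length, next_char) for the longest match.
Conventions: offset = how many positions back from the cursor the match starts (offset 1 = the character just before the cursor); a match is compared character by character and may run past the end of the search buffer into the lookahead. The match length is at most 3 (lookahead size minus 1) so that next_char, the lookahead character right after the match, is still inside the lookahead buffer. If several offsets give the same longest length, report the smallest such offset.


Try each offset into the search buffer:
  offset=1 (pos 6, char 'd'): match length 0
  offset=2 (pos 5, char 'f'): match length 0
  offset=3 (pos 4, char 'f'): match length 0
  offset=4 (pos 3, char 'c'): match length 3
  offset=5 (pos 2, char 'f'): match length 0
  offset=6 (pos 1, char 'c'): match length 2
  offset=7 (pos 0, char 'd'): match length 0
Longest match has length 3 at offset 4.
next_char = character at position 7 + 3 = 10 -> 'f'

Best match: offset=4, length=3 (matching 'cff' starting at position 3)
LZ77 triple: (4, 3, 'f')


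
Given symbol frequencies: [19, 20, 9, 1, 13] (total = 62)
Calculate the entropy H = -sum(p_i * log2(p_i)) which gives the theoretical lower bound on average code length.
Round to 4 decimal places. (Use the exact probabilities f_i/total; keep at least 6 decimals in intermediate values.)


Per-symbol terms -p_i * log2(p_i) with p_i = f_i/62:
  p = 19/62 = 0.306452: log2(p) = -1.706269, -p*log2(p) = 0.522889
  p = 20/62 = 0.322581: log2(p) = -1.632268, -p*log2(p) = 0.526538
  p = 9/62 = 0.145161: log2(p) = -2.784271, -p*log2(p) = 0.404168
  p = 1/62 = 0.016129: log2(p) = -5.954196, -p*log2(p) = 0.096035
  p = 13/62 = 0.209677: log2(p) = -2.253757, -p*log2(p) = 0.472562
H = 0.522889 + 0.526538 + 0.404168 + 0.096035 + 0.472562 = 2.022192

H = 2.0222 bits/symbol


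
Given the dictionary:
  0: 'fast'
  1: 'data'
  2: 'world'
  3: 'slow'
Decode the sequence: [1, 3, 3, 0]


Look up each index in the dictionary:
  1 -> 'data'
  3 -> 'slow'
  3 -> 'slow'
  0 -> 'fast'

Decoded: "data slow slow fast"


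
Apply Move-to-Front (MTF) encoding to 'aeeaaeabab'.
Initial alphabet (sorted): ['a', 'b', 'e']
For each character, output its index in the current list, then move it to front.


MTF encoding:
'a': index 0 in ['a', 'b', 'e'] -> ['a', 'b', 'e']
'e': index 2 in ['a', 'b', 'e'] -> ['e', 'a', 'b']
'e': index 0 in ['e', 'a', 'b'] -> ['e', 'a', 'b']
'a': index 1 in ['e', 'a', 'b'] -> ['a', 'e', 'b']
'a': index 0 in ['a', 'e', 'b'] -> ['a', 'e', 'b']
'e': index 1 in ['a', 'e', 'b'] -> ['e', 'a', 'b']
'a': index 1 in ['e', 'a', 'b'] -> ['a', 'e', 'b']
'b': index 2 in ['a', 'e', 'b'] -> ['b', 'a', 'e']
'a': index 1 in ['b', 'a', 'e'] -> ['a', 'b', 'e']
'b': index 1 in ['a', 'b', 'e'] -> ['b', 'a', 'e']


Output: [0, 2, 0, 1, 0, 1, 1, 2, 1, 1]


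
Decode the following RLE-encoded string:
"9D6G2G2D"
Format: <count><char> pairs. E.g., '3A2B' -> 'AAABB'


Expanding each <count><char> pair:
  9D -> 'DDDDDDDDD'
  6G -> 'GGGGGG'
  2G -> 'GG'
  2D -> 'DD'

Decoded = DDDDDDDDDGGGGGGGGDD


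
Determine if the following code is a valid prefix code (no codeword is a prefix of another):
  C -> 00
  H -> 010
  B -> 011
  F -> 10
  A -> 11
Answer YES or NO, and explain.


Checking each pair (does one codeword prefix another?):
  C='00' vs H='010': no prefix
  C='00' vs B='011': no prefix
  C='00' vs F='10': no prefix
  C='00' vs A='11': no prefix
  H='010' vs C='00': no prefix
  H='010' vs B='011': no prefix
  H='010' vs F='10': no prefix
  H='010' vs A='11': no prefix
  B='011' vs C='00': no prefix
  B='011' vs H='010': no prefix
  B='011' vs F='10': no prefix
  B='011' vs A='11': no prefix
  F='10' vs C='00': no prefix
  F='10' vs H='010': no prefix
  F='10' vs B='011': no prefix
  F='10' vs A='11': no prefix
  A='11' vs C='00': no prefix
  A='11' vs H='010': no prefix
  A='11' vs B='011': no prefix
  A='11' vs F='10': no prefix
No violation found over all pairs.

YES -- this is a valid prefix code. No codeword is a prefix of any other codeword.


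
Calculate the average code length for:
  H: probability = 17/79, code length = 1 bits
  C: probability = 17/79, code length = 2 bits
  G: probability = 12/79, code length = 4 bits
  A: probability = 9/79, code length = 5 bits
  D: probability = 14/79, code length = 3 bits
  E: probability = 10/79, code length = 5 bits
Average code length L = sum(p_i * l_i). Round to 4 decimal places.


Weighted contributions p_i * l_i:
  H: (17/79) * 1 = 17/79
  C: (17/79) * 2 = 34/79
  G: (12/79) * 4 = 48/79
  A: (9/79) * 5 = 45/79
  D: (14/79) * 3 = 42/79
  E: (10/79) * 5 = 50/79
Sum = (17 + 34 + 48 + 45 + 42 + 50)/79 = 236/79

L = 236/79 = 2.9873 bits/symbol


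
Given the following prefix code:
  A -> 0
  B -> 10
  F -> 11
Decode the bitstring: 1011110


Decoding step by step:
Bits 10 -> B
Bits 11 -> F
Bits 11 -> F
Bits 0 -> A


Decoded message: BFFA


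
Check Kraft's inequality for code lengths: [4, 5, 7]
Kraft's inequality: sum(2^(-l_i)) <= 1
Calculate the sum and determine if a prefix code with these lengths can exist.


Sum = 2^(-4) + 2^(-5) + 2^(-7)
    = 0.0625 + 0.03125 + 0.0078125
    = 13/128 = 0.1015625
Since 0.1015625 <= 1, Kraft's inequality IS satisfied.
A prefix code with these lengths CAN exist.

Kraft sum = 0.1015625. Satisfied.


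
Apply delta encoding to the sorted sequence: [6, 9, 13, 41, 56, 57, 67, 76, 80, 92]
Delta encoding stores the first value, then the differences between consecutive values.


First value: 6
Deltas:
  9 - 6 = 3
  13 - 9 = 4
  41 - 13 = 28
  56 - 41 = 15
  57 - 56 = 1
  67 - 57 = 10
  76 - 67 = 9
  80 - 76 = 4
  92 - 80 = 12


Delta encoded: [6, 3, 4, 28, 15, 1, 10, 9, 4, 12]


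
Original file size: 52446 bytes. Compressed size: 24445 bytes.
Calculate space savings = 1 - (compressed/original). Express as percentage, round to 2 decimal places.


ratio = compressed/original = 24445/52446 = 0.466098
savings = 1 - ratio = 1 - 0.466098 = 0.533902
as a percentage: 0.533902 * 100 = 53.39%

Space savings = 1 - 24445/52446 = 53.39%


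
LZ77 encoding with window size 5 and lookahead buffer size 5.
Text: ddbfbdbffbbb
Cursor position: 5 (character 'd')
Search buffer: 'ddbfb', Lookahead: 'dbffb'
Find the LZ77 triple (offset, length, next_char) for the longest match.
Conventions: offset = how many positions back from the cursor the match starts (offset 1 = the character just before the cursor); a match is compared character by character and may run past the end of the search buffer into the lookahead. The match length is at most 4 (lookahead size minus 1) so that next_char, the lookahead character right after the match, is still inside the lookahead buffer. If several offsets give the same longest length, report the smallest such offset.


Try each offset into the search buffer:
  offset=1 (pos 4, char 'b'): match length 0
  offset=2 (pos 3, char 'f'): match length 0
  offset=3 (pos 2, char 'b'): match length 0
  offset=4 (pos 1, char 'd'): match length 3
  offset=5 (pos 0, char 'd'): match length 1
Longest match has length 3 at offset 4.
next_char = character at position 5 + 3 = 8 -> 'f'

Best match: offset=4, length=3 (matching 'dbf' starting at position 1)
LZ77 triple: (4, 3, 'f')


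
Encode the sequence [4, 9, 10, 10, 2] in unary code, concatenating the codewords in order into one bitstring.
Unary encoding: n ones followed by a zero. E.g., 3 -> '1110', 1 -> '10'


Encode each number as n ones followed by a terminating 0:
  4 -> 11110 (5 bits)
  9 -> 1111111110 (10 bits)
  10 -> 11111111110 (11 bits)
  10 -> 11111111110 (11 bits)
  2 -> 110 (3 bits)
Total length = 5 + 10 + 11 + 11 + 3 = 40 bits.

Unary([4, 9, 10, 10, 2]) = 1111011111111101111111111011111111110110 (40 bits)


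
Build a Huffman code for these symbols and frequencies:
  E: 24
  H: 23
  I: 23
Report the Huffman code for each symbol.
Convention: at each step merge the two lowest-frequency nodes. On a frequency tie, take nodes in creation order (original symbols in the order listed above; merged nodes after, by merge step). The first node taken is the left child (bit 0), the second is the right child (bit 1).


Huffman tree construction:
Step 1: Merge H(23) + I(23) = 46
Step 2: Merge E(24) + (H+I)(46) = 70
Read each symbol's code off the tree from the root (left child = 0, right child = 1).

Codes:
  E: 0 (length 1)
  H: 10 (length 2)
  I: 11 (length 2)
Average code length: 116/70 = 1.6571 bits/symbol


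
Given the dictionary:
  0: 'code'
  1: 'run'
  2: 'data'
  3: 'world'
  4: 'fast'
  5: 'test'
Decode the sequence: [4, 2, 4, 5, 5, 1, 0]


Look up each index in the dictionary:
  4 -> 'fast'
  2 -> 'data'
  4 -> 'fast'
  5 -> 'test'
  5 -> 'test'
  1 -> 'run'
  0 -> 'code'

Decoded: "fast data fast test test run code"


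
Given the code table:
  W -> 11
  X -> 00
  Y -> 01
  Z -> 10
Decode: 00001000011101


Decoding:
00 -> X
00 -> X
10 -> Z
00 -> X
01 -> Y
11 -> W
01 -> Y


Result: XXZXYWY


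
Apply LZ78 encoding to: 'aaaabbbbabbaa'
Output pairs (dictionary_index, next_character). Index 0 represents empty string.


LZ78 encoding steps:
Dictionary: {0: ''}
Step 1: w='' (idx 0), next='a' -> output (0, 'a'), add 'a' as idx 1
Step 2: w='a' (idx 1), next='a' -> output (1, 'a'), add 'aa' as idx 2
Step 3: w='a' (idx 1), next='b' -> output (1, 'b'), add 'ab' as idx 3
Step 4: w='' (idx 0), next='b' -> output (0, 'b'), add 'b' as idx 4
Step 5: w='b' (idx 4), next='b' -> output (4, 'b'), add 'bb' as idx 5
Step 6: w='ab' (idx 3), next='b' -> output (3, 'b'), add 'abb' as idx 6
Step 7: w='aa' (idx 2), end of input -> output (2, '')


Encoded: [(0, 'a'), (1, 'a'), (1, 'b'), (0, 'b'), (4, 'b'), (3, 'b'), (2, '')]


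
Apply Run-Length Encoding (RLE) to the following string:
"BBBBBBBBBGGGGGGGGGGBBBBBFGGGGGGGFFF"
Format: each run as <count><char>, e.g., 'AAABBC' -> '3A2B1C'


Scanning runs left to right:
  i=0: run of 'B' x 9 -> '9B'
  i=9: run of 'G' x 10 -> '10G'
  i=19: run of 'B' x 5 -> '5B'
  i=24: run of 'F' x 1 -> '1F'
  i=25: run of 'G' x 7 -> '7G'
  i=32: run of 'F' x 3 -> '3F'

RLE = 9B10G5B1F7G3F


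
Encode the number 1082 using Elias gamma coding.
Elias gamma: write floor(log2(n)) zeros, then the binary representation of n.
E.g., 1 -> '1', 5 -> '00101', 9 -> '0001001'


num_bits = floor(log2(1082)) + 1 = 11
leading_zeros = num_bits - 1 = 10
binary(1082) = 10000111010

Elias gamma(1082) = '0000000000' + '10000111010' = 000000000010000111010 (21 bits)


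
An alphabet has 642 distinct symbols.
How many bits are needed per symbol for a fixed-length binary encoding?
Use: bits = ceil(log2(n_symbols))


log2(642) = 9.3264
Bracket: 2^9 = 512 < 642 <= 2^10 = 1024
So ceil(log2(642)) = 10

bits = ceil(log2(642)) = ceil(9.3264) = 10 bits


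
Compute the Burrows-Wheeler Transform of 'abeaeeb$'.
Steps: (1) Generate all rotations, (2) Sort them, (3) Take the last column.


Rotations (sorted):
  0: $abeaeeb -> last char: b
  1: abeaeeb$ -> last char: $
  2: aeeb$abe -> last char: e
  3: b$abeaee -> last char: e
  4: beaeeb$a -> last char: a
  5: eaeeb$ab -> last char: b
  6: eb$abeae -> last char: e
  7: eeb$abea -> last char: a


BWT = b$eeabea


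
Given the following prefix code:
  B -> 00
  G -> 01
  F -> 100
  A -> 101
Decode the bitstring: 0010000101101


Decoding step by step:
Bits 00 -> B
Bits 100 -> F
Bits 00 -> B
Bits 101 -> A
Bits 101 -> A


Decoded message: BFBAA


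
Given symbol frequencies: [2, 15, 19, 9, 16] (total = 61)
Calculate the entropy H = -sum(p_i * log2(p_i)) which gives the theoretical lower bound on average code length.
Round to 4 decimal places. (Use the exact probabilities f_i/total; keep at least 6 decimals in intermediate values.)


Per-symbol terms -p_i * log2(p_i) with p_i = f_i/61:
  p = 2/61 = 0.032787: log2(p) = -4.930737, -p*log2(p) = 0.161664
  p = 15/61 = 0.245902: log2(p) = -2.023847, -p*log2(p) = 0.497667
  p = 19/61 = 0.311475: log2(p) = -1.682810, -p*log2(p) = 0.524154
  p = 9/61 = 0.147541: log2(p) = -2.760812, -p*log2(p) = 0.407333
  p = 16/61 = 0.262295: log2(p) = -1.930737, -p*log2(p) = 0.506423
H = 0.161664 + 0.497667 + 0.524154 + 0.407333 + 0.506423 = 2.097241

H = 2.0972 bits/symbol


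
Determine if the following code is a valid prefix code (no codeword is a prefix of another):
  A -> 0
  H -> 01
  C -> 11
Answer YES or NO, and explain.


Checking each pair (does one codeword prefix another?):
  A='0' vs H='01': prefix -- VIOLATION

NO -- this is NOT a valid prefix code. A (0) is a prefix of H (01).


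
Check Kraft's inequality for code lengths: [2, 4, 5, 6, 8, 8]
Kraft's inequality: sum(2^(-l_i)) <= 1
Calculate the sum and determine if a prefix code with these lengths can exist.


Sum = 2^(-2) + 2^(-4) + 2^(-5) + 2^(-6) + 2^(-8) + 2^(-8)
    = 0.25 + 0.0625 + 0.03125 + 0.015625 + 0.00390625 + 0.00390625
    = 94/256 = 0.3671875
Since 0.3671875 <= 1, Kraft's inequality IS satisfied.
A prefix code with these lengths CAN exist.

Kraft sum = 0.3671875. Satisfied.


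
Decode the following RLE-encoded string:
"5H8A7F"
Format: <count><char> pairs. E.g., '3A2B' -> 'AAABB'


Expanding each <count><char> pair:
  5H -> 'HHHHH'
  8A -> 'AAAAAAAA'
  7F -> 'FFFFFFF'

Decoded = HHHHHAAAAAAAAFFFFFFF


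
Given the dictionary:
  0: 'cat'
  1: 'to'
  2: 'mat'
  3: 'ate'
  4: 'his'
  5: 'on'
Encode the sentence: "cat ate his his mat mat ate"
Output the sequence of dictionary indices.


Look up each word in the dictionary:
  'cat' -> 0
  'ate' -> 3
  'his' -> 4
  'his' -> 4
  'mat' -> 2
  'mat' -> 2
  'ate' -> 3

Encoded: [0, 3, 4, 4, 2, 2, 3]


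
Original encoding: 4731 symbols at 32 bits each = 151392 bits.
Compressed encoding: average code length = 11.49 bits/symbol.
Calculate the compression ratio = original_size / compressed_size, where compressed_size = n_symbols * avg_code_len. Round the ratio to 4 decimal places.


original_size = n_symbols * orig_bits = 4731 * 32 = 151392 bits
compressed_size = n_symbols * avg_code_len = 4731 * 11.49 = 54359.19 bits
ratio = original_size / compressed_size = 151392 / 54359.19 = 2.785

Compression ratio = 2.785


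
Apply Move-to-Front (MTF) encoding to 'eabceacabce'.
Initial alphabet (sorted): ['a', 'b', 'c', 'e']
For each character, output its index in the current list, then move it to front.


MTF encoding:
'e': index 3 in ['a', 'b', 'c', 'e'] -> ['e', 'a', 'b', 'c']
'a': index 1 in ['e', 'a', 'b', 'c'] -> ['a', 'e', 'b', 'c']
'b': index 2 in ['a', 'e', 'b', 'c'] -> ['b', 'a', 'e', 'c']
'c': index 3 in ['b', 'a', 'e', 'c'] -> ['c', 'b', 'a', 'e']
'e': index 3 in ['c', 'b', 'a', 'e'] -> ['e', 'c', 'b', 'a']
'a': index 3 in ['e', 'c', 'b', 'a'] -> ['a', 'e', 'c', 'b']
'c': index 2 in ['a', 'e', 'c', 'b'] -> ['c', 'a', 'e', 'b']
'a': index 1 in ['c', 'a', 'e', 'b'] -> ['a', 'c', 'e', 'b']
'b': index 3 in ['a', 'c', 'e', 'b'] -> ['b', 'a', 'c', 'e']
'c': index 2 in ['b', 'a', 'c', 'e'] -> ['c', 'b', 'a', 'e']
'e': index 3 in ['c', 'b', 'a', 'e'] -> ['e', 'c', 'b', 'a']


Output: [3, 1, 2, 3, 3, 3, 2, 1, 3, 2, 3]


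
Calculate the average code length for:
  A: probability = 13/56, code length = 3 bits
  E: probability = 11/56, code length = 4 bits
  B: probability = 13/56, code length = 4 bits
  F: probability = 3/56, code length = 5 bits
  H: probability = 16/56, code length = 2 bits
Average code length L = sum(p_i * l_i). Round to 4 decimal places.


Weighted contributions p_i * l_i:
  A: (13/56) * 3 = 39/56
  E: (11/56) * 4 = 44/56
  B: (13/56) * 4 = 52/56
  F: (3/56) * 5 = 15/56
  H: (16/56) * 2 = 32/56
Sum = (39 + 44 + 52 + 15 + 32)/56 = 182/56

L = 182/56 = 3.2500 bits/symbol


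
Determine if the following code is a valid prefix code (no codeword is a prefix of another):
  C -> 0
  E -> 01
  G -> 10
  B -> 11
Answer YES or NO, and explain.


Checking each pair (does one codeword prefix another?):
  C='0' vs E='01': prefix -- VIOLATION

NO -- this is NOT a valid prefix code. C (0) is a prefix of E (01).


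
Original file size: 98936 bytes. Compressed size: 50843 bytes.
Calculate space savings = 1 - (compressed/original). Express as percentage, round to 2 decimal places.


ratio = compressed/original = 50843/98936 = 0.513898
savings = 1 - ratio = 1 - 0.513898 = 0.486102
as a percentage: 0.486102 * 100 = 48.61%

Space savings = 1 - 50843/98936 = 48.61%


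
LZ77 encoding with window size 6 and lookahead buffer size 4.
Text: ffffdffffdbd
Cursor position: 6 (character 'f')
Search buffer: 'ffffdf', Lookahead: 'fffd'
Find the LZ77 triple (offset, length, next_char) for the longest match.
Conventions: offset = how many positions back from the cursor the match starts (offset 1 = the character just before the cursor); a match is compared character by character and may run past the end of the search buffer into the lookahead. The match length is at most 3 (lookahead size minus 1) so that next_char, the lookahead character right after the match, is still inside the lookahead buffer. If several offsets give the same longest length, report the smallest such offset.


Try each offset into the search buffer:
  offset=1 (pos 5, char 'f'): match length 3
  offset=2 (pos 4, char 'd'): match length 0
  offset=3 (pos 3, char 'f'): match length 1
  offset=4 (pos 2, char 'f'): match length 2
  offset=5 (pos 1, char 'f'): match length 3
  offset=6 (pos 0, char 'f'): match length 3
Longest match has length 3, found at offsets 1, 5, 6; take the smallest, offset 1.
next_char = character at position 6 + 3 = 9 -> 'd'

Best match: offset=1, length=3 (matching 'fff' starting at position 5)
LZ77 triple: (1, 3, 'd')


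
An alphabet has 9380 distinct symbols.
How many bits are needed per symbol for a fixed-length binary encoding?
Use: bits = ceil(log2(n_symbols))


log2(9380) = 13.1954
Bracket: 2^13 = 8192 < 9380 <= 2^14 = 16384
So ceil(log2(9380)) = 14

bits = ceil(log2(9380)) = ceil(13.1954) = 14 bits


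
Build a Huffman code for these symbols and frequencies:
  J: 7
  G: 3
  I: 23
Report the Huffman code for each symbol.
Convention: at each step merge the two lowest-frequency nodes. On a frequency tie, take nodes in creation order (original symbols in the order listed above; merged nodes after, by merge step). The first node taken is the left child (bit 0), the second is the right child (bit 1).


Huffman tree construction:
Step 1: Merge G(3) + J(7) = 10
Step 2: Merge (G+J)(10) + I(23) = 33
Read each symbol's code off the tree from the root (left child = 0, right child = 1).

Codes:
  J: 01 (length 2)
  G: 00 (length 2)
  I: 1 (length 1)
Average code length: 43/33 = 1.3030 bits/symbol


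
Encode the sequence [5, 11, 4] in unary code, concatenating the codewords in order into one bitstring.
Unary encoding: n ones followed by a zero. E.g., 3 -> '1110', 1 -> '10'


Encode each number as n ones followed by a terminating 0:
  5 -> 111110 (6 bits)
  11 -> 111111111110 (12 bits)
  4 -> 11110 (5 bits)
Total length = 6 + 12 + 5 = 23 bits.

Unary([5, 11, 4]) = 11111011111111111011110 (23 bits)


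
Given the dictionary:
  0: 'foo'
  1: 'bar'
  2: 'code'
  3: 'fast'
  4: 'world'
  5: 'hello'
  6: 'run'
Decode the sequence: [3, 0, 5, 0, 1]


Look up each index in the dictionary:
  3 -> 'fast'
  0 -> 'foo'
  5 -> 'hello'
  0 -> 'foo'
  1 -> 'bar'

Decoded: "fast foo hello foo bar"


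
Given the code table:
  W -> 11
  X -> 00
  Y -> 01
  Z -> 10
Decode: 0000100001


Decoding:
00 -> X
00 -> X
10 -> Z
00 -> X
01 -> Y


Result: XXZXY


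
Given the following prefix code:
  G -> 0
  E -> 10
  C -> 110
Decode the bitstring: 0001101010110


Decoding step by step:
Bits 0 -> G
Bits 0 -> G
Bits 0 -> G
Bits 110 -> C
Bits 10 -> E
Bits 10 -> E
Bits 110 -> C


Decoded message: GGGCEEC


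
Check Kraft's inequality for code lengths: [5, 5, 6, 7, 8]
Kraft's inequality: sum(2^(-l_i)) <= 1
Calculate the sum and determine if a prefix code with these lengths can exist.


Sum = 2^(-5) + 2^(-5) + 2^(-6) + 2^(-7) + 2^(-8)
    = 0.03125 + 0.03125 + 0.015625 + 0.0078125 + 0.00390625
    = 23/256 = 0.08984375
Since 0.08984375 <= 1, Kraft's inequality IS satisfied.
A prefix code with these lengths CAN exist.

Kraft sum = 0.08984375. Satisfied.


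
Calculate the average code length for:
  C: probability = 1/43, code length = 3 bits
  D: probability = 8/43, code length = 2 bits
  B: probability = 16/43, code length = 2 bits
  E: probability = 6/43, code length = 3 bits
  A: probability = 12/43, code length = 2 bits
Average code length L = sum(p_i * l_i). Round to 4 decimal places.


Weighted contributions p_i * l_i:
  C: (1/43) * 3 = 3/43
  D: (8/43) * 2 = 16/43
  B: (16/43) * 2 = 32/43
  E: (6/43) * 3 = 18/43
  A: (12/43) * 2 = 24/43
Sum = (3 + 16 + 32 + 18 + 24)/43 = 93/43

L = 93/43 = 2.1628 bits/symbol


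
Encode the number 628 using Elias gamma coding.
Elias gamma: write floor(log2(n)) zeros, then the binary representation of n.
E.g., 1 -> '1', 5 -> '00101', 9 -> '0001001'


num_bits = floor(log2(628)) + 1 = 10
leading_zeros = num_bits - 1 = 9
binary(628) = 1001110100

Elias gamma(628) = '000000000' + '1001110100' = 0000000001001110100 (19 bits)


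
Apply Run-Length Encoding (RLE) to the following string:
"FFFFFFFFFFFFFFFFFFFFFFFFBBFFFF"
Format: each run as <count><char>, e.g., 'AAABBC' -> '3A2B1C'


Scanning runs left to right:
  i=0: run of 'F' x 24 -> '24F'
  i=24: run of 'B' x 2 -> '2B'
  i=26: run of 'F' x 4 -> '4F'

RLE = 24F2B4F


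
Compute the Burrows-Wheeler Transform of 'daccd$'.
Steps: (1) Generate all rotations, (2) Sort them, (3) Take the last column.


Rotations (sorted):
  0: $daccd -> last char: d
  1: accd$d -> last char: d
  2: ccd$da -> last char: a
  3: cd$dac -> last char: c
  4: d$dacc -> last char: c
  5: daccd$ -> last char: $


BWT = ddacc$


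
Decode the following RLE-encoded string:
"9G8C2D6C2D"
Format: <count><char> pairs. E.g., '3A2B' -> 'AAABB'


Expanding each <count><char> pair:
  9G -> 'GGGGGGGGG'
  8C -> 'CCCCCCCC'
  2D -> 'DD'
  6C -> 'CCCCCC'
  2D -> 'DD'

Decoded = GGGGGGGGGCCCCCCCCDDCCCCCCDD


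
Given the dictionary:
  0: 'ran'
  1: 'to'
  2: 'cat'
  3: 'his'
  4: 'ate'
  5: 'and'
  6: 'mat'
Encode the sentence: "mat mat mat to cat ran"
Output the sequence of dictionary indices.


Look up each word in the dictionary:
  'mat' -> 6
  'mat' -> 6
  'mat' -> 6
  'to' -> 1
  'cat' -> 2
  'ran' -> 0

Encoded: [6, 6, 6, 1, 2, 0]


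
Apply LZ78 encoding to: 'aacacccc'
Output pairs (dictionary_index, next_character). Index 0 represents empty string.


LZ78 encoding steps:
Dictionary: {0: ''}
Step 1: w='' (idx 0), next='a' -> output (0, 'a'), add 'a' as idx 1
Step 2: w='a' (idx 1), next='c' -> output (1, 'c'), add 'ac' as idx 2
Step 3: w='ac' (idx 2), next='c' -> output (2, 'c'), add 'acc' as idx 3
Step 4: w='' (idx 0), next='c' -> output (0, 'c'), add 'c' as idx 4
Step 5: w='c' (idx 4), end of input -> output (4, '')


Encoded: [(0, 'a'), (1, 'c'), (2, 'c'), (0, 'c'), (4, '')]


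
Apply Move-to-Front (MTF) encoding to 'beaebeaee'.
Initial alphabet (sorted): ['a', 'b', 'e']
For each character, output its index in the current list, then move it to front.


MTF encoding:
'b': index 1 in ['a', 'b', 'e'] -> ['b', 'a', 'e']
'e': index 2 in ['b', 'a', 'e'] -> ['e', 'b', 'a']
'a': index 2 in ['e', 'b', 'a'] -> ['a', 'e', 'b']
'e': index 1 in ['a', 'e', 'b'] -> ['e', 'a', 'b']
'b': index 2 in ['e', 'a', 'b'] -> ['b', 'e', 'a']
'e': index 1 in ['b', 'e', 'a'] -> ['e', 'b', 'a']
'a': index 2 in ['e', 'b', 'a'] -> ['a', 'e', 'b']
'e': index 1 in ['a', 'e', 'b'] -> ['e', 'a', 'b']
'e': index 0 in ['e', 'a', 'b'] -> ['e', 'a', 'b']


Output: [1, 2, 2, 1, 2, 1, 2, 1, 0]


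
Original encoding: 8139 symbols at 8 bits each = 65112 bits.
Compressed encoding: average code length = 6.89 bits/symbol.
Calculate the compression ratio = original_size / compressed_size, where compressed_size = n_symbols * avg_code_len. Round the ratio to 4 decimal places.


original_size = n_symbols * orig_bits = 8139 * 8 = 65112 bits
compressed_size = n_symbols * avg_code_len = 8139 * 6.89 = 56077.71 bits
ratio = original_size / compressed_size = 65112 / 56077.71 = 1.1611

Compression ratio = 1.1611


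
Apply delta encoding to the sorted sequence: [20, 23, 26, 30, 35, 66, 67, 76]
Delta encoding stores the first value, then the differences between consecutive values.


First value: 20
Deltas:
  23 - 20 = 3
  26 - 23 = 3
  30 - 26 = 4
  35 - 30 = 5
  66 - 35 = 31
  67 - 66 = 1
  76 - 67 = 9


Delta encoded: [20, 3, 3, 4, 5, 31, 1, 9]


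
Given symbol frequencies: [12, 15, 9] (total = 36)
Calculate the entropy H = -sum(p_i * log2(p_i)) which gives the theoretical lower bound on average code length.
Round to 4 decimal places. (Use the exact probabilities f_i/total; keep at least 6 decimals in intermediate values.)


Per-symbol terms -p_i * log2(p_i) with p_i = f_i/36:
  p = 12/36 = 0.333333: log2(p) = -1.584963, -p*log2(p) = 0.528321
  p = 15/36 = 0.416667: log2(p) = -1.263034, -p*log2(p) = 0.526264
  p = 9/36 = 0.250000: log2(p) = -2.000000, -p*log2(p) = 0.500000
H = 0.528321 + 0.526264 + 0.500000 = 1.554585

H = 1.5546 bits/symbol


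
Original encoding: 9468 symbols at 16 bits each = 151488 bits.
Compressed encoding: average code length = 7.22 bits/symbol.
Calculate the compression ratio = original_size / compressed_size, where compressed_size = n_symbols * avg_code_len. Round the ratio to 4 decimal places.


original_size = n_symbols * orig_bits = 9468 * 16 = 151488 bits
compressed_size = n_symbols * avg_code_len = 9468 * 7.22 = 68358.96 bits
ratio = original_size / compressed_size = 151488 / 68358.96 = 2.2161

Compression ratio = 2.2161


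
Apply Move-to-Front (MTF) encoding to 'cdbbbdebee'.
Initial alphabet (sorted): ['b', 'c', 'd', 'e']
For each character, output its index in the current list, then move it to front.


MTF encoding:
'c': index 1 in ['b', 'c', 'd', 'e'] -> ['c', 'b', 'd', 'e']
'd': index 2 in ['c', 'b', 'd', 'e'] -> ['d', 'c', 'b', 'e']
'b': index 2 in ['d', 'c', 'b', 'e'] -> ['b', 'd', 'c', 'e']
'b': index 0 in ['b', 'd', 'c', 'e'] -> ['b', 'd', 'c', 'e']
'b': index 0 in ['b', 'd', 'c', 'e'] -> ['b', 'd', 'c', 'e']
'd': index 1 in ['b', 'd', 'c', 'e'] -> ['d', 'b', 'c', 'e']
'e': index 3 in ['d', 'b', 'c', 'e'] -> ['e', 'd', 'b', 'c']
'b': index 2 in ['e', 'd', 'b', 'c'] -> ['b', 'e', 'd', 'c']
'e': index 1 in ['b', 'e', 'd', 'c'] -> ['e', 'b', 'd', 'c']
'e': index 0 in ['e', 'b', 'd', 'c'] -> ['e', 'b', 'd', 'c']


Output: [1, 2, 2, 0, 0, 1, 3, 2, 1, 0]
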